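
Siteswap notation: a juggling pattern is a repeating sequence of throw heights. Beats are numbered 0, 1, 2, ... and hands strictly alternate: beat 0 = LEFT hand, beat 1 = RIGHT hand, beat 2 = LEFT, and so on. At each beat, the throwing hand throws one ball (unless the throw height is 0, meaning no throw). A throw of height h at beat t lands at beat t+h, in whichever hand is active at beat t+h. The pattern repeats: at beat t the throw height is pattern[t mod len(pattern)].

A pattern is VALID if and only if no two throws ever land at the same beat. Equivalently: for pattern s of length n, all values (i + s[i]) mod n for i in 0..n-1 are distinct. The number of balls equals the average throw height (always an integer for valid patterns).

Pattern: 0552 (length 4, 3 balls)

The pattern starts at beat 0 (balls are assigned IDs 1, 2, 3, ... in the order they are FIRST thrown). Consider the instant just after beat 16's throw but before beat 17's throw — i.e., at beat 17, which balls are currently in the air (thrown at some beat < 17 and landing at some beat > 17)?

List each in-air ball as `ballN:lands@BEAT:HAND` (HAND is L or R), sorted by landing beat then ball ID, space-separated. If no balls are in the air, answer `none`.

Beat 1 (R): throw ball1 h=5 -> lands@6:L; in-air after throw: [b1@6:L]
Beat 2 (L): throw ball2 h=5 -> lands@7:R; in-air after throw: [b1@6:L b2@7:R]
Beat 3 (R): throw ball3 h=2 -> lands@5:R; in-air after throw: [b3@5:R b1@6:L b2@7:R]
Beat 5 (R): throw ball3 h=5 -> lands@10:L; in-air after throw: [b1@6:L b2@7:R b3@10:L]
Beat 6 (L): throw ball1 h=5 -> lands@11:R; in-air after throw: [b2@7:R b3@10:L b1@11:R]
Beat 7 (R): throw ball2 h=2 -> lands@9:R; in-air after throw: [b2@9:R b3@10:L b1@11:R]
Beat 9 (R): throw ball2 h=5 -> lands@14:L; in-air after throw: [b3@10:L b1@11:R b2@14:L]
Beat 10 (L): throw ball3 h=5 -> lands@15:R; in-air after throw: [b1@11:R b2@14:L b3@15:R]
Beat 11 (R): throw ball1 h=2 -> lands@13:R; in-air after throw: [b1@13:R b2@14:L b3@15:R]
Beat 13 (R): throw ball1 h=5 -> lands@18:L; in-air after throw: [b2@14:L b3@15:R b1@18:L]
Beat 14 (L): throw ball2 h=5 -> lands@19:R; in-air after throw: [b3@15:R b1@18:L b2@19:R]
Beat 15 (R): throw ball3 h=2 -> lands@17:R; in-air after throw: [b3@17:R b1@18:L b2@19:R]
Beat 17 (R): throw ball3 h=5 -> lands@22:L; in-air after throw: [b1@18:L b2@19:R b3@22:L]

Answer: ball1:lands@18:L ball2:lands@19:R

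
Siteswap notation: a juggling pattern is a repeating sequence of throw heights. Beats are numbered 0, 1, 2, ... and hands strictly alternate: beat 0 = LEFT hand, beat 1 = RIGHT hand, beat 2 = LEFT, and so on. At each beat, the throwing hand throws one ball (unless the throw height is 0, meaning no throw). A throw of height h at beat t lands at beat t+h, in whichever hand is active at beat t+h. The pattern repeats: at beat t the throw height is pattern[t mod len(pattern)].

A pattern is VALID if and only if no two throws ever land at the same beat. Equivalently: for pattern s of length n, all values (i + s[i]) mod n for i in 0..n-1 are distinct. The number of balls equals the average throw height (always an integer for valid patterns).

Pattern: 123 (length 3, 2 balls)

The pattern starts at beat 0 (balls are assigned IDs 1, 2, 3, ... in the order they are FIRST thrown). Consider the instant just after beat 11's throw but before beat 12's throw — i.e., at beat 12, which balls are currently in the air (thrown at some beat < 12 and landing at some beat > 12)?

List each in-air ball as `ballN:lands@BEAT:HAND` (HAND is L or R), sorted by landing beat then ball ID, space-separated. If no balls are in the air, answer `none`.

Beat 0 (L): throw ball1 h=1 -> lands@1:R; in-air after throw: [b1@1:R]
Beat 1 (R): throw ball1 h=2 -> lands@3:R; in-air after throw: [b1@3:R]
Beat 2 (L): throw ball2 h=3 -> lands@5:R; in-air after throw: [b1@3:R b2@5:R]
Beat 3 (R): throw ball1 h=1 -> lands@4:L; in-air after throw: [b1@4:L b2@5:R]
Beat 4 (L): throw ball1 h=2 -> lands@6:L; in-air after throw: [b2@5:R b1@6:L]
Beat 5 (R): throw ball2 h=3 -> lands@8:L; in-air after throw: [b1@6:L b2@8:L]
Beat 6 (L): throw ball1 h=1 -> lands@7:R; in-air after throw: [b1@7:R b2@8:L]
Beat 7 (R): throw ball1 h=2 -> lands@9:R; in-air after throw: [b2@8:L b1@9:R]
Beat 8 (L): throw ball2 h=3 -> lands@11:R; in-air after throw: [b1@9:R b2@11:R]
Beat 9 (R): throw ball1 h=1 -> lands@10:L; in-air after throw: [b1@10:L b2@11:R]
Beat 10 (L): throw ball1 h=2 -> lands@12:L; in-air after throw: [b2@11:R b1@12:L]
Beat 11 (R): throw ball2 h=3 -> lands@14:L; in-air after throw: [b1@12:L b2@14:L]
Beat 12 (L): throw ball1 h=1 -> lands@13:R; in-air after throw: [b1@13:R b2@14:L]

Answer: ball2:lands@14:L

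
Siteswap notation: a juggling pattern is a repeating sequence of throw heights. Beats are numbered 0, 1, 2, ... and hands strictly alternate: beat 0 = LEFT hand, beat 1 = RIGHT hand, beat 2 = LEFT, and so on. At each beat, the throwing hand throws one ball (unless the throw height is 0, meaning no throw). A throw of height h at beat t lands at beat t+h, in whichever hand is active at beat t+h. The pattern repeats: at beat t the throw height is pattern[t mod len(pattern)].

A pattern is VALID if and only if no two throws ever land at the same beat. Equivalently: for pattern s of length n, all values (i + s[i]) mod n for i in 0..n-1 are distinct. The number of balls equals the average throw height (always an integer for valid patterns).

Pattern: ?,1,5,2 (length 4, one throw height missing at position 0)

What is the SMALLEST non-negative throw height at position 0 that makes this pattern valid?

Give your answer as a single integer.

i=0: s[i]=? (unknown)
i=1: (1 + 1) mod 4 = 2
i=2: (2 + 5) mod 4 = 3
i=3: (3 + 2) mod 4 = 1
Known residues: [1, 2, 3]; need a permutation of 0..3, so missing residue r = 0
Need (0 + s) mod 4 = 0; smallest s = (0 - 0) mod 4 = 0

Answer: 0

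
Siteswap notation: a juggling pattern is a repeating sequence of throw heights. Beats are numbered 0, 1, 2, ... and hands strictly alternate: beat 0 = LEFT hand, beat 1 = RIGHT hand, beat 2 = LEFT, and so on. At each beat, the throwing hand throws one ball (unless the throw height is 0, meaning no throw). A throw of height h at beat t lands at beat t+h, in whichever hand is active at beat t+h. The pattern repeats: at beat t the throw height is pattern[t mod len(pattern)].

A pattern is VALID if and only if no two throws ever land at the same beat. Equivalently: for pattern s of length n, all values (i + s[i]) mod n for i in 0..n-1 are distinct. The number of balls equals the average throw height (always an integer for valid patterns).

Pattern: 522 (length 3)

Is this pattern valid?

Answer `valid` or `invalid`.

Answer: valid

Derivation:
i=0: (i + s[i]) mod n = (0 + 5) mod 3 = 2
i=1: (i + s[i]) mod n = (1 + 2) mod 3 = 0
i=2: (i + s[i]) mod n = (2 + 2) mod 3 = 1
Residues: [2, 0, 1], distinct: True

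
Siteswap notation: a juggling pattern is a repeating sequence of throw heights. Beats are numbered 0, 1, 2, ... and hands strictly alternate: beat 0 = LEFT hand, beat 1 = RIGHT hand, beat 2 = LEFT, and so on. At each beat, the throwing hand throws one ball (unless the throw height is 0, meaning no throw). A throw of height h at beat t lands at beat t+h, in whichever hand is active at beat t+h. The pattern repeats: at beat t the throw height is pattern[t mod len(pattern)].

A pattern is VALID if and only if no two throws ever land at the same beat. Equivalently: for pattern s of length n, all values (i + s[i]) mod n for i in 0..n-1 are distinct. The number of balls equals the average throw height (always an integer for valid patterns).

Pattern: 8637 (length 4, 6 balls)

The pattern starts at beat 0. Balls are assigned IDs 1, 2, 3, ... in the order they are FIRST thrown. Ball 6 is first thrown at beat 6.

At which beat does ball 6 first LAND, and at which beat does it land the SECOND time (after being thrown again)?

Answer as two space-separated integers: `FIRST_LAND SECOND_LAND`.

Beat 0 (L): throw ball1 h=8 -> lands@8:L; in-air after throw: [b1@8:L]
Beat 1 (R): throw ball2 h=6 -> lands@7:R; in-air after throw: [b2@7:R b1@8:L]
Beat 2 (L): throw ball3 h=3 -> lands@5:R; in-air after throw: [b3@5:R b2@7:R b1@8:L]
Beat 3 (R): throw ball4 h=7 -> lands@10:L; in-air after throw: [b3@5:R b2@7:R b1@8:L b4@10:L]
Beat 4 (L): throw ball5 h=8 -> lands@12:L; in-air after throw: [b3@5:R b2@7:R b1@8:L b4@10:L b5@12:L]
Beat 5 (R): throw ball3 h=6 -> lands@11:R; in-air after throw: [b2@7:R b1@8:L b4@10:L b3@11:R b5@12:L]
Beat 6 (L): throw ball6 h=3 -> lands@9:R; in-air after throw: [b2@7:R b1@8:L b6@9:R b4@10:L b3@11:R b5@12:L]
Beat 7 (R): throw ball2 h=7 -> lands@14:L; in-air after throw: [b1@8:L b6@9:R b4@10:L b3@11:R b5@12:L b2@14:L]
Beat 8 (L): throw ball1 h=8 -> lands@16:L; in-air after throw: [b6@9:R b4@10:L b3@11:R b5@12:L b2@14:L b1@16:L]
Beat 9 (R): throw ball6 h=6 -> lands@15:R; in-air after throw: [b4@10:L b3@11:R b5@12:L b2@14:L b6@15:R b1@16:L]
Beat 10 (L): throw ball4 h=3 -> lands@13:R; in-air after throw: [b3@11:R b5@12:L b4@13:R b2@14:L b6@15:R b1@16:L]
Beat 11 (R): throw ball3 h=7 -> lands@18:L; in-air after throw: [b5@12:L b4@13:R b2@14:L b6@15:R b1@16:L b3@18:L]
Beat 12 (L): throw ball5 h=8 -> lands@20:L; in-air after throw: [b4@13:R b2@14:L b6@15:R b1@16:L b3@18:L b5@20:L]
Ball 6: thrown@6 h=3 -> first land @9; rethrown@9 h=6 -> second land @15

Answer: 9 15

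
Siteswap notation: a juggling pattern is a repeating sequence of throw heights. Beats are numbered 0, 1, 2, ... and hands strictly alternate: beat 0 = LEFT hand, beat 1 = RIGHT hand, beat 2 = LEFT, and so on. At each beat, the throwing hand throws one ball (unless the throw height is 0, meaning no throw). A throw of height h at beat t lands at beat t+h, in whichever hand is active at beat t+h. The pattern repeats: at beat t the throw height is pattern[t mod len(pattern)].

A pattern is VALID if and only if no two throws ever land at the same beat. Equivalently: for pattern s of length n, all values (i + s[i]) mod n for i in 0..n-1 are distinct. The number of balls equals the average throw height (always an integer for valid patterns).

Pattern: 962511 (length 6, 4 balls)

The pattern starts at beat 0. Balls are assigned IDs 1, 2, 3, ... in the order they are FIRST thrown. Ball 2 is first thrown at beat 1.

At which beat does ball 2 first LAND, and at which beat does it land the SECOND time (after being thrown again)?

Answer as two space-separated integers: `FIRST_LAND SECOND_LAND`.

Beat 0 (L): throw ball1 h=9 -> lands@9:R; in-air after throw: [b1@9:R]
Beat 1 (R): throw ball2 h=6 -> lands@7:R; in-air after throw: [b2@7:R b1@9:R]
Beat 2 (L): throw ball3 h=2 -> lands@4:L; in-air after throw: [b3@4:L b2@7:R b1@9:R]
Beat 3 (R): throw ball4 h=5 -> lands@8:L; in-air after throw: [b3@4:L b2@7:R b4@8:L b1@9:R]
Beat 4 (L): throw ball3 h=1 -> lands@5:R; in-air after throw: [b3@5:R b2@7:R b4@8:L b1@9:R]
Beat 5 (R): throw ball3 h=1 -> lands@6:L; in-air after throw: [b3@6:L b2@7:R b4@8:L b1@9:R]
Beat 6 (L): throw ball3 h=9 -> lands@15:R; in-air after throw: [b2@7:R b4@8:L b1@9:R b3@15:R]
Beat 7 (R): throw ball2 h=6 -> lands@13:R; in-air after throw: [b4@8:L b1@9:R b2@13:R b3@15:R]
Beat 8 (L): throw ball4 h=2 -> lands@10:L; in-air after throw: [b1@9:R b4@10:L b2@13:R b3@15:R]
Beat 9 (R): throw ball1 h=5 -> lands@14:L; in-air after throw: [b4@10:L b2@13:R b1@14:L b3@15:R]
Beat 10 (L): throw ball4 h=1 -> lands@11:R; in-air after throw: [b4@11:R b2@13:R b1@14:L b3@15:R]
Beat 11 (R): throw ball4 h=1 -> lands@12:L; in-air after throw: [b4@12:L b2@13:R b1@14:L b3@15:R]
Beat 12 (L): throw ball4 h=9 -> lands@21:R; in-air after throw: [b2@13:R b1@14:L b3@15:R b4@21:R]
Beat 13 (R): throw ball2 h=6 -> lands@19:R; in-air after throw: [b1@14:L b3@15:R b2@19:R b4@21:R]
Ball 2: thrown@1 h=6 -> first land @7; rethrown@7 h=6 -> second land @13

Answer: 7 13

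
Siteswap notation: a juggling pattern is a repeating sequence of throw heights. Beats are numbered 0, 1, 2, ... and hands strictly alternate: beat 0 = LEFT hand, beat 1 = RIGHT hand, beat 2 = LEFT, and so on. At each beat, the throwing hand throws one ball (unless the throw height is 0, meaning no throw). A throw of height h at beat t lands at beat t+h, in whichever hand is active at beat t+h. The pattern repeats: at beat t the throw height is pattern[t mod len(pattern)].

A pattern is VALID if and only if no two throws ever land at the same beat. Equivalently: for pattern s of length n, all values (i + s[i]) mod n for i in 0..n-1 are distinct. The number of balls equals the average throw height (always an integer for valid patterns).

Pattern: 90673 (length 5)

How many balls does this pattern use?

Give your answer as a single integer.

Answer: 5

Derivation:
Pattern = [9, 0, 6, 7, 3], length n = 5
  position 0: throw height = 9, running sum = 9
  position 1: throw height = 0, running sum = 9
  position 2: throw height = 6, running sum = 15
  position 3: throw height = 7, running sum = 22
  position 4: throw height = 3, running sum = 25
Total sum = 25; balls = sum / n = 25 / 5 = 5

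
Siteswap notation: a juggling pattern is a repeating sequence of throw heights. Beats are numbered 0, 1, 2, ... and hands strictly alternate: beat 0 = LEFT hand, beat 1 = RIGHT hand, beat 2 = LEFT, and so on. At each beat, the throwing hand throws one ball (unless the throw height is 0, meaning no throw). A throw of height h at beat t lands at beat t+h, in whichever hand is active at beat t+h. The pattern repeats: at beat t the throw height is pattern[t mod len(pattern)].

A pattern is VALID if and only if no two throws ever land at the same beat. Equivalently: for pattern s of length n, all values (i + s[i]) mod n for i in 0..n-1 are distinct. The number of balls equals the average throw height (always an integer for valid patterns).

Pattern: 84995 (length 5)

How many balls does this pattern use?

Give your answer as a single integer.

Answer: 7

Derivation:
Pattern = [8, 4, 9, 9, 5], length n = 5
  position 0: throw height = 8, running sum = 8
  position 1: throw height = 4, running sum = 12
  position 2: throw height = 9, running sum = 21
  position 3: throw height = 9, running sum = 30
  position 4: throw height = 5, running sum = 35
Total sum = 35; balls = sum / n = 35 / 5 = 7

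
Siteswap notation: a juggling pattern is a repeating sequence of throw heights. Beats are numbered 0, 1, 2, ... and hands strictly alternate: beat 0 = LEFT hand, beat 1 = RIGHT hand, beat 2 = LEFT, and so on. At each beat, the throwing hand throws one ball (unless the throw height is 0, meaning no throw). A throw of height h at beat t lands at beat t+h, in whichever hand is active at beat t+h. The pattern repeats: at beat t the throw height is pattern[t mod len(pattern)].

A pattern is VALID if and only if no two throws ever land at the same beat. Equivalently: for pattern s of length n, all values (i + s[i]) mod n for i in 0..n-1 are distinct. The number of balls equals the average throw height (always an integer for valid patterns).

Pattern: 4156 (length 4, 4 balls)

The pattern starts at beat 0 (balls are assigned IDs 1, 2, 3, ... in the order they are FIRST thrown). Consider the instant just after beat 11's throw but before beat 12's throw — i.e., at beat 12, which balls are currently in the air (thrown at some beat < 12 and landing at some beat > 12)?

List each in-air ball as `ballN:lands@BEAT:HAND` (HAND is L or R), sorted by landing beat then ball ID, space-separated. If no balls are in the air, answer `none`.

Beat 0 (L): throw ball1 h=4 -> lands@4:L; in-air after throw: [b1@4:L]
Beat 1 (R): throw ball2 h=1 -> lands@2:L; in-air after throw: [b2@2:L b1@4:L]
Beat 2 (L): throw ball2 h=5 -> lands@7:R; in-air after throw: [b1@4:L b2@7:R]
Beat 3 (R): throw ball3 h=6 -> lands@9:R; in-air after throw: [b1@4:L b2@7:R b3@9:R]
Beat 4 (L): throw ball1 h=4 -> lands@8:L; in-air after throw: [b2@7:R b1@8:L b3@9:R]
Beat 5 (R): throw ball4 h=1 -> lands@6:L; in-air after throw: [b4@6:L b2@7:R b1@8:L b3@9:R]
Beat 6 (L): throw ball4 h=5 -> lands@11:R; in-air after throw: [b2@7:R b1@8:L b3@9:R b4@11:R]
Beat 7 (R): throw ball2 h=6 -> lands@13:R; in-air after throw: [b1@8:L b3@9:R b4@11:R b2@13:R]
Beat 8 (L): throw ball1 h=4 -> lands@12:L; in-air after throw: [b3@9:R b4@11:R b1@12:L b2@13:R]
Beat 9 (R): throw ball3 h=1 -> lands@10:L; in-air after throw: [b3@10:L b4@11:R b1@12:L b2@13:R]
Beat 10 (L): throw ball3 h=5 -> lands@15:R; in-air after throw: [b4@11:R b1@12:L b2@13:R b3@15:R]
Beat 11 (R): throw ball4 h=6 -> lands@17:R; in-air after throw: [b1@12:L b2@13:R b3@15:R b4@17:R]
Beat 12 (L): throw ball1 h=4 -> lands@16:L; in-air after throw: [b2@13:R b3@15:R b1@16:L b4@17:R]

Answer: ball2:lands@13:R ball3:lands@15:R ball4:lands@17:R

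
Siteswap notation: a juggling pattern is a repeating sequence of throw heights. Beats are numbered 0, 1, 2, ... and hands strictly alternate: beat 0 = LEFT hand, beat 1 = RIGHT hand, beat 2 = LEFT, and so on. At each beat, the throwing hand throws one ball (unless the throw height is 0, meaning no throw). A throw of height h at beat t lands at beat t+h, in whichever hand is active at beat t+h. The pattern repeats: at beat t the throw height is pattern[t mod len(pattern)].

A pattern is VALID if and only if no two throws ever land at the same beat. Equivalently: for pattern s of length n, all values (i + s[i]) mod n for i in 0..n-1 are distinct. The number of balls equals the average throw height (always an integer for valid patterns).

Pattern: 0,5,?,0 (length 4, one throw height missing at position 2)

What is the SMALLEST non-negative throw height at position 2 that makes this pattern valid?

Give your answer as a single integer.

Answer: 3

Derivation:
i=0: (0 + 0) mod 4 = 0
i=1: (1 + 5) mod 4 = 2
i=2: s[i]=? (unknown)
i=3: (3 + 0) mod 4 = 3
Known residues: [0, 2, 3]; need a permutation of 0..3, so missing residue r = 1
Need (2 + s) mod 4 = 1; smallest s = (1 - 2) mod 4 = 3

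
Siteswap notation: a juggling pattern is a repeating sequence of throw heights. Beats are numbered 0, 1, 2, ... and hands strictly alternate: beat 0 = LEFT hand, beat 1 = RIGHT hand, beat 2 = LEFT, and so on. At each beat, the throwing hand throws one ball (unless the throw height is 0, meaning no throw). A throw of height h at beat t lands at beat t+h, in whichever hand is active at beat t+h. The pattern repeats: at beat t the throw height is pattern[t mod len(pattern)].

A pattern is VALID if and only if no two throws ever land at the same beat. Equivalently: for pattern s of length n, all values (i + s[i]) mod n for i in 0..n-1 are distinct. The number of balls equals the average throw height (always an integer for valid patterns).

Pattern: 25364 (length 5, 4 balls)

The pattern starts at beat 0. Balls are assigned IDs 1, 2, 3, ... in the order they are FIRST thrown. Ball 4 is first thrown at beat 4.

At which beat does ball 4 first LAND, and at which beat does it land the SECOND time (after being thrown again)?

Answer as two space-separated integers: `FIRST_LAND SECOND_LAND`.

Answer: 8 14

Derivation:
Beat 0 (L): throw ball1 h=2 -> lands@2:L; in-air after throw: [b1@2:L]
Beat 1 (R): throw ball2 h=5 -> lands@6:L; in-air after throw: [b1@2:L b2@6:L]
Beat 2 (L): throw ball1 h=3 -> lands@5:R; in-air after throw: [b1@5:R b2@6:L]
Beat 3 (R): throw ball3 h=6 -> lands@9:R; in-air after throw: [b1@5:R b2@6:L b3@9:R]
Beat 4 (L): throw ball4 h=4 -> lands@8:L; in-air after throw: [b1@5:R b2@6:L b4@8:L b3@9:R]
Beat 5 (R): throw ball1 h=2 -> lands@7:R; in-air after throw: [b2@6:L b1@7:R b4@8:L b3@9:R]
Beat 6 (L): throw ball2 h=5 -> lands@11:R; in-air after throw: [b1@7:R b4@8:L b3@9:R b2@11:R]
Beat 7 (R): throw ball1 h=3 -> lands@10:L; in-air after throw: [b4@8:L b3@9:R b1@10:L b2@11:R]
Beat 8 (L): throw ball4 h=6 -> lands@14:L; in-air after throw: [b3@9:R b1@10:L b2@11:R b4@14:L]
Beat 9 (R): throw ball3 h=4 -> lands@13:R; in-air after throw: [b1@10:L b2@11:R b3@13:R b4@14:L]
Beat 10 (L): throw ball1 h=2 -> lands@12:L; in-air after throw: [b2@11:R b1@12:L b3@13:R b4@14:L]
Beat 11 (R): throw ball2 h=5 -> lands@16:L; in-air after throw: [b1@12:L b3@13:R b4@14:L b2@16:L]
Beat 12 (L): throw ball1 h=3 -> lands@15:R; in-air after throw: [b3@13:R b4@14:L b1@15:R b2@16:L]
Beat 13 (R): throw ball3 h=6 -> lands@19:R; in-air after throw: [b4@14:L b1@15:R b2@16:L b3@19:R]
Beat 14 (L): throw ball4 h=4 -> lands@18:L; in-air after throw: [b1@15:R b2@16:L b4@18:L b3@19:R]
Ball 4: thrown@4 h=4 -> first land @8; rethrown@8 h=6 -> second land @14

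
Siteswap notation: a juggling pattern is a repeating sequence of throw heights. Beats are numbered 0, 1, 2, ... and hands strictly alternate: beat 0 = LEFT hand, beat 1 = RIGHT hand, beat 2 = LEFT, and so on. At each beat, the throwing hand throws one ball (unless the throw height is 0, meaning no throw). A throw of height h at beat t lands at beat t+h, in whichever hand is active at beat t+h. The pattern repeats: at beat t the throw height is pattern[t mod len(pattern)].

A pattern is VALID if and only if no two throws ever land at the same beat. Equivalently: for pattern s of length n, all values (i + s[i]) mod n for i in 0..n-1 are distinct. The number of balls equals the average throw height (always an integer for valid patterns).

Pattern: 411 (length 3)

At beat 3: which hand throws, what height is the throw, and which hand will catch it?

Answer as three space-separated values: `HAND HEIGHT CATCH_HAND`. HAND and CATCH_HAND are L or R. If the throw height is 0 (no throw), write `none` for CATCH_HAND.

Answer: R 4 R

Derivation:
Beat 3: 3 mod 2 = 1, so hand = R
Throw height = pattern[3 mod 3] = pattern[0] = 4
Lands at beat 3+4=7, 7 mod 2 = 1, so catch hand = R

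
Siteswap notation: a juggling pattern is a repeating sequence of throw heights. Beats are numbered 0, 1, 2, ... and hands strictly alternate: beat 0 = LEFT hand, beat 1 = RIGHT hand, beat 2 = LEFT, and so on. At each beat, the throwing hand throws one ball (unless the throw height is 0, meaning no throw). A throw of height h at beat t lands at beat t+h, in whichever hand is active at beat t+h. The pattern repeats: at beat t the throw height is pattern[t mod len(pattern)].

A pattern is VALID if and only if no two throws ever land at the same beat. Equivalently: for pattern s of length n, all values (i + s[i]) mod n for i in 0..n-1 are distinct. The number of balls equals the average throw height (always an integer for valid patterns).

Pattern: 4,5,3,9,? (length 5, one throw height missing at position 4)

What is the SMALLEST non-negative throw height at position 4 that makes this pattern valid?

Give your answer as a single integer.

i=0: (0 + 4) mod 5 = 4
i=1: (1 + 5) mod 5 = 1
i=2: (2 + 3) mod 5 = 0
i=3: (3 + 9) mod 5 = 2
i=4: s[i]=? (unknown)
Known residues: [0, 1, 2, 4]; need a permutation of 0..4, so missing residue r = 3
Need (4 + s) mod 5 = 3; smallest s = (3 - 4) mod 5 = 4

Answer: 4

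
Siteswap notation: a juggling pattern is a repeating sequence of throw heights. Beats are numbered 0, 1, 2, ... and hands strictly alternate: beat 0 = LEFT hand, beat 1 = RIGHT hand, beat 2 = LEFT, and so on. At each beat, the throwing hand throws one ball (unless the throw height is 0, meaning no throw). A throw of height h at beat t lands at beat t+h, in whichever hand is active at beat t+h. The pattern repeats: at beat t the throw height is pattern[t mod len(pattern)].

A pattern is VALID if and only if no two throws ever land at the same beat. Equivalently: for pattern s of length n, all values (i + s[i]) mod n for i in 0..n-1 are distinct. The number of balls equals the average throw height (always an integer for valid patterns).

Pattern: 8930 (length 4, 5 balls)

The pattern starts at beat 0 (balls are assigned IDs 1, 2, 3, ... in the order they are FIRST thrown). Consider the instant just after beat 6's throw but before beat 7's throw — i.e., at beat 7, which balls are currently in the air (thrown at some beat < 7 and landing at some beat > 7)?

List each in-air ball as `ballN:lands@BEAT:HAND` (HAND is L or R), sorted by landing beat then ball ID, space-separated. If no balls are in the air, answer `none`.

Beat 0 (L): throw ball1 h=8 -> lands@8:L; in-air after throw: [b1@8:L]
Beat 1 (R): throw ball2 h=9 -> lands@10:L; in-air after throw: [b1@8:L b2@10:L]
Beat 2 (L): throw ball3 h=3 -> lands@5:R; in-air after throw: [b3@5:R b1@8:L b2@10:L]
Beat 4 (L): throw ball4 h=8 -> lands@12:L; in-air after throw: [b3@5:R b1@8:L b2@10:L b4@12:L]
Beat 5 (R): throw ball3 h=9 -> lands@14:L; in-air after throw: [b1@8:L b2@10:L b4@12:L b3@14:L]
Beat 6 (L): throw ball5 h=3 -> lands@9:R; in-air after throw: [b1@8:L b5@9:R b2@10:L b4@12:L b3@14:L]

Answer: ball1:lands@8:L ball5:lands@9:R ball2:lands@10:L ball4:lands@12:L ball3:lands@14:L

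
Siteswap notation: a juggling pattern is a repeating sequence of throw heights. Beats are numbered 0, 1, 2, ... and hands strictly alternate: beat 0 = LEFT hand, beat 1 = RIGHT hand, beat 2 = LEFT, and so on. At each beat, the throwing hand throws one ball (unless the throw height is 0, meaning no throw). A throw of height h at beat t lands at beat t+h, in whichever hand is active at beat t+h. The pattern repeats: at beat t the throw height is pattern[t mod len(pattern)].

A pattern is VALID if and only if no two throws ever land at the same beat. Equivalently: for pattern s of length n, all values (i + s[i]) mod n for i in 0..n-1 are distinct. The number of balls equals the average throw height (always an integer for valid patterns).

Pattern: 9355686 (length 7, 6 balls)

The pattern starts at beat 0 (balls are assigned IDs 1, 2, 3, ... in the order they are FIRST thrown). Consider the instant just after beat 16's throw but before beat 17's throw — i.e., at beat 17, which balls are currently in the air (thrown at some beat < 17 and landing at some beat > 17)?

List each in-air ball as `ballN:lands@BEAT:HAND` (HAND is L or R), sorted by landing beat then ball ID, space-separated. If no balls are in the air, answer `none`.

Beat 0 (L): throw ball1 h=9 -> lands@9:R; in-air after throw: [b1@9:R]
Beat 1 (R): throw ball2 h=3 -> lands@4:L; in-air after throw: [b2@4:L b1@9:R]
Beat 2 (L): throw ball3 h=5 -> lands@7:R; in-air after throw: [b2@4:L b3@7:R b1@9:R]
Beat 3 (R): throw ball4 h=5 -> lands@8:L; in-air after throw: [b2@4:L b3@7:R b4@8:L b1@9:R]
Beat 4 (L): throw ball2 h=6 -> lands@10:L; in-air after throw: [b3@7:R b4@8:L b1@9:R b2@10:L]
Beat 5 (R): throw ball5 h=8 -> lands@13:R; in-air after throw: [b3@7:R b4@8:L b1@9:R b2@10:L b5@13:R]
Beat 6 (L): throw ball6 h=6 -> lands@12:L; in-air after throw: [b3@7:R b4@8:L b1@9:R b2@10:L b6@12:L b5@13:R]
Beat 7 (R): throw ball3 h=9 -> lands@16:L; in-air after throw: [b4@8:L b1@9:R b2@10:L b6@12:L b5@13:R b3@16:L]
Beat 8 (L): throw ball4 h=3 -> lands@11:R; in-air after throw: [b1@9:R b2@10:L b4@11:R b6@12:L b5@13:R b3@16:L]
Beat 9 (R): throw ball1 h=5 -> lands@14:L; in-air after throw: [b2@10:L b4@11:R b6@12:L b5@13:R b1@14:L b3@16:L]
Beat 10 (L): throw ball2 h=5 -> lands@15:R; in-air after throw: [b4@11:R b6@12:L b5@13:R b1@14:L b2@15:R b3@16:L]
Beat 11 (R): throw ball4 h=6 -> lands@17:R; in-air after throw: [b6@12:L b5@13:R b1@14:L b2@15:R b3@16:L b4@17:R]
Beat 12 (L): throw ball6 h=8 -> lands@20:L; in-air after throw: [b5@13:R b1@14:L b2@15:R b3@16:L b4@17:R b6@20:L]
Beat 13 (R): throw ball5 h=6 -> lands@19:R; in-air after throw: [b1@14:L b2@15:R b3@16:L b4@17:R b5@19:R b6@20:L]
Beat 14 (L): throw ball1 h=9 -> lands@23:R; in-air after throw: [b2@15:R b3@16:L b4@17:R b5@19:R b6@20:L b1@23:R]
Beat 15 (R): throw ball2 h=3 -> lands@18:L; in-air after throw: [b3@16:L b4@17:R b2@18:L b5@19:R b6@20:L b1@23:R]
Beat 16 (L): throw ball3 h=5 -> lands@21:R; in-air after throw: [b4@17:R b2@18:L b5@19:R b6@20:L b3@21:R b1@23:R]
Beat 17 (R): throw ball4 h=5 -> lands@22:L; in-air after throw: [b2@18:L b5@19:R b6@20:L b3@21:R b4@22:L b1@23:R]

Answer: ball2:lands@18:L ball5:lands@19:R ball6:lands@20:L ball3:lands@21:R ball1:lands@23:R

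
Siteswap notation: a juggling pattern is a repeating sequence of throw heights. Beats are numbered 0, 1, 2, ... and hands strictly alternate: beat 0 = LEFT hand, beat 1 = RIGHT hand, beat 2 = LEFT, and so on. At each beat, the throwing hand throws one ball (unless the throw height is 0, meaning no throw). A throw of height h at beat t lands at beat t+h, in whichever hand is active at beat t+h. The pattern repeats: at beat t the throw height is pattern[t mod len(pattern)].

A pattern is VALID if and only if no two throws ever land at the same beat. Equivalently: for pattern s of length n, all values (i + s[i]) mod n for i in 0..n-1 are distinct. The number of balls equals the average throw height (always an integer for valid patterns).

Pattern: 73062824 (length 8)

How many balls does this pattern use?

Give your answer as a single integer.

Answer: 4

Derivation:
Pattern = [7, 3, 0, 6, 2, 8, 2, 4], length n = 8
  position 0: throw height = 7, running sum = 7
  position 1: throw height = 3, running sum = 10
  position 2: throw height = 0, running sum = 10
  position 3: throw height = 6, running sum = 16
  position 4: throw height = 2, running sum = 18
  position 5: throw height = 8, running sum = 26
  position 6: throw height = 2, running sum = 28
  position 7: throw height = 4, running sum = 32
Total sum = 32; balls = sum / n = 32 / 8 = 4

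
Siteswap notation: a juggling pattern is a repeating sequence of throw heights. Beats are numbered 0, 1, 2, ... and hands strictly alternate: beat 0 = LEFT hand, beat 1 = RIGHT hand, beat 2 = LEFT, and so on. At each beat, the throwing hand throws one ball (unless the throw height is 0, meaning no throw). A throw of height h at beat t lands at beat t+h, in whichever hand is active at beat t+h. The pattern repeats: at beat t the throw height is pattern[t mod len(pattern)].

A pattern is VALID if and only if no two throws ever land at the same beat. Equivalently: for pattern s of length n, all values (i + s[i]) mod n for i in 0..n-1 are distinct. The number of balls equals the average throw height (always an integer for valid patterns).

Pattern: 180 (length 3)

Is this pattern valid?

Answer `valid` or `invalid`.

Answer: valid

Derivation:
i=0: (i + s[i]) mod n = (0 + 1) mod 3 = 1
i=1: (i + s[i]) mod n = (1 + 8) mod 3 = 0
i=2: (i + s[i]) mod n = (2 + 0) mod 3 = 2
Residues: [1, 0, 2], distinct: True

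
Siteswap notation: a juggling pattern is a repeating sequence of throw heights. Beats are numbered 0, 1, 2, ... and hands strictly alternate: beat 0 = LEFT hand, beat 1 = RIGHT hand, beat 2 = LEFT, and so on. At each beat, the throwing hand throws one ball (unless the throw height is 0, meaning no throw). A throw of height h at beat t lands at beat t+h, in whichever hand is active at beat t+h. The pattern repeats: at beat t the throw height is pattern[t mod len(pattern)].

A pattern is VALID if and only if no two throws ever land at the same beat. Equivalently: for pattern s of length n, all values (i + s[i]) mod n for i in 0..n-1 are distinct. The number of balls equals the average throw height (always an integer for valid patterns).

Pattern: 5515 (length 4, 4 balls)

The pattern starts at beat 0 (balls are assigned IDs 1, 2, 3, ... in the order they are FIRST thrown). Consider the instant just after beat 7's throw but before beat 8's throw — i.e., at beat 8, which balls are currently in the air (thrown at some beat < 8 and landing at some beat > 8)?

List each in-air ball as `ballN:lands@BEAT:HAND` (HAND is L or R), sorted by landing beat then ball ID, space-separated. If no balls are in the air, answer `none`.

Answer: ball4:lands@9:R ball1:lands@10:L ball2:lands@12:L

Derivation:
Beat 0 (L): throw ball1 h=5 -> lands@5:R; in-air after throw: [b1@5:R]
Beat 1 (R): throw ball2 h=5 -> lands@6:L; in-air after throw: [b1@5:R b2@6:L]
Beat 2 (L): throw ball3 h=1 -> lands@3:R; in-air after throw: [b3@3:R b1@5:R b2@6:L]
Beat 3 (R): throw ball3 h=5 -> lands@8:L; in-air after throw: [b1@5:R b2@6:L b3@8:L]
Beat 4 (L): throw ball4 h=5 -> lands@9:R; in-air after throw: [b1@5:R b2@6:L b3@8:L b4@9:R]
Beat 5 (R): throw ball1 h=5 -> lands@10:L; in-air after throw: [b2@6:L b3@8:L b4@9:R b1@10:L]
Beat 6 (L): throw ball2 h=1 -> lands@7:R; in-air after throw: [b2@7:R b3@8:L b4@9:R b1@10:L]
Beat 7 (R): throw ball2 h=5 -> lands@12:L; in-air after throw: [b3@8:L b4@9:R b1@10:L b2@12:L]
Beat 8 (L): throw ball3 h=5 -> lands@13:R; in-air after throw: [b4@9:R b1@10:L b2@12:L b3@13:R]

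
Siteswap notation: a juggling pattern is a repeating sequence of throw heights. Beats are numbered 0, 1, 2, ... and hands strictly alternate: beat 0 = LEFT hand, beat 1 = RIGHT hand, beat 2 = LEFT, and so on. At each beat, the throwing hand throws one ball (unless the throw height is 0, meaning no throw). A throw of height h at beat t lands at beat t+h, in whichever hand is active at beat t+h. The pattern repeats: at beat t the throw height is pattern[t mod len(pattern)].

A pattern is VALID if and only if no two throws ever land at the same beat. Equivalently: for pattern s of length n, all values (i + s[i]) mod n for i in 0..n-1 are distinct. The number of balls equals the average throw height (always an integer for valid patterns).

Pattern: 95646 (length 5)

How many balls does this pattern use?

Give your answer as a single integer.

Pattern = [9, 5, 6, 4, 6], length n = 5
  position 0: throw height = 9, running sum = 9
  position 1: throw height = 5, running sum = 14
  position 2: throw height = 6, running sum = 20
  position 3: throw height = 4, running sum = 24
  position 4: throw height = 6, running sum = 30
Total sum = 30; balls = sum / n = 30 / 5 = 6

Answer: 6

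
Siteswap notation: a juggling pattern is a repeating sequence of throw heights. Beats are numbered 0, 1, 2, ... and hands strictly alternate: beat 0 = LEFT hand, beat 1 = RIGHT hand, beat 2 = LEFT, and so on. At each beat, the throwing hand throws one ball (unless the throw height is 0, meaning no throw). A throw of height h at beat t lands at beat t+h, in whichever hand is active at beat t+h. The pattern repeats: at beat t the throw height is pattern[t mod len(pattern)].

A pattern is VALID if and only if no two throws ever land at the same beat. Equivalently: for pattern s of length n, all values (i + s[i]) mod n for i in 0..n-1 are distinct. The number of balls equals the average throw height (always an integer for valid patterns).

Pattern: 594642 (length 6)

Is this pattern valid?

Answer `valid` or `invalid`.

Answer: valid

Derivation:
i=0: (i + s[i]) mod n = (0 + 5) mod 6 = 5
i=1: (i + s[i]) mod n = (1 + 9) mod 6 = 4
i=2: (i + s[i]) mod n = (2 + 4) mod 6 = 0
i=3: (i + s[i]) mod n = (3 + 6) mod 6 = 3
i=4: (i + s[i]) mod n = (4 + 4) mod 6 = 2
i=5: (i + s[i]) mod n = (5 + 2) mod 6 = 1
Residues: [5, 4, 0, 3, 2, 1], distinct: True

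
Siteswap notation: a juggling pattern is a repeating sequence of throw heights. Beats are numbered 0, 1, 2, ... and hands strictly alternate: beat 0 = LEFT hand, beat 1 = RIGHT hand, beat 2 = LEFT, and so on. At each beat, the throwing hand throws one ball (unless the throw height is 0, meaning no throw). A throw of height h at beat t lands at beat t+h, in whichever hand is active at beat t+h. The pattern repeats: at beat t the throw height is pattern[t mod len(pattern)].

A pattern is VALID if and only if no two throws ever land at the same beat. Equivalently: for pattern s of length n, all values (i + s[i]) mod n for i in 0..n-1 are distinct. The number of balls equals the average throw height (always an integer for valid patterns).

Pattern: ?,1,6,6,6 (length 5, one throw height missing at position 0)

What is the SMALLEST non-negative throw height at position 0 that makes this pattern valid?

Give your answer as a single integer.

i=0: s[i]=? (unknown)
i=1: (1 + 1) mod 5 = 2
i=2: (2 + 6) mod 5 = 3
i=3: (3 + 6) mod 5 = 4
i=4: (4 + 6) mod 5 = 0
Known residues: [0, 2, 3, 4]; need a permutation of 0..4, so missing residue r = 1
Need (0 + s) mod 5 = 1; smallest s = (1 - 0) mod 5 = 1

Answer: 1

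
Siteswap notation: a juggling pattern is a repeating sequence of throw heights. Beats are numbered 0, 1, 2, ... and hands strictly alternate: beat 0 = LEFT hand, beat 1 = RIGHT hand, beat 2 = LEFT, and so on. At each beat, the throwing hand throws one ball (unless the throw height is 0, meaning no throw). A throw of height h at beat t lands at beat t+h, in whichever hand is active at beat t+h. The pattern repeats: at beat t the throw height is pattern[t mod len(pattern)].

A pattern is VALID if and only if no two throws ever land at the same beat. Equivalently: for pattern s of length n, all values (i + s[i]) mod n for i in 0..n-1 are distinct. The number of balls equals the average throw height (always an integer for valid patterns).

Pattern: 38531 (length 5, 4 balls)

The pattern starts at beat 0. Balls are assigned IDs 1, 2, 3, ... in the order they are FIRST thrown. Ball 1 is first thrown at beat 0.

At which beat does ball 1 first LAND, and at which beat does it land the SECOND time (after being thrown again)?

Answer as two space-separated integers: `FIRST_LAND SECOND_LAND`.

Answer: 3 6

Derivation:
Beat 0 (L): throw ball1 h=3 -> lands@3:R; in-air after throw: [b1@3:R]
Beat 1 (R): throw ball2 h=8 -> lands@9:R; in-air after throw: [b1@3:R b2@9:R]
Beat 2 (L): throw ball3 h=5 -> lands@7:R; in-air after throw: [b1@3:R b3@7:R b2@9:R]
Beat 3 (R): throw ball1 h=3 -> lands@6:L; in-air after throw: [b1@6:L b3@7:R b2@9:R]
Beat 4 (L): throw ball4 h=1 -> lands@5:R; in-air after throw: [b4@5:R b1@6:L b3@7:R b2@9:R]
Beat 5 (R): throw ball4 h=3 -> lands@8:L; in-air after throw: [b1@6:L b3@7:R b4@8:L b2@9:R]
Beat 6 (L): throw ball1 h=8 -> lands@14:L; in-air after throw: [b3@7:R b4@8:L b2@9:R b1@14:L]
Ball 1: thrown@0 h=3 -> first land @3; rethrown@3 h=3 -> second land @6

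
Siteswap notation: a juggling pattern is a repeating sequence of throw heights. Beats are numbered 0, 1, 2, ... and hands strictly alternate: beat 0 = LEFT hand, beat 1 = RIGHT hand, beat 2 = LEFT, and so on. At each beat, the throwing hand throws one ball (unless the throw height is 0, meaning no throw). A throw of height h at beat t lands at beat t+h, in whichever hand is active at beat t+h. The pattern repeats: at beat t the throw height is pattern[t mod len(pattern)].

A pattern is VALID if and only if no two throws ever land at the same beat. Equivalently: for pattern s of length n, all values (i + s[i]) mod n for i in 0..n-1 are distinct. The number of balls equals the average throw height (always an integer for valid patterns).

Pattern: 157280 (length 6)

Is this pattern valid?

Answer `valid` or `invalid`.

Answer: invalid

Derivation:
i=0: (i + s[i]) mod n = (0 + 1) mod 6 = 1
i=1: (i + s[i]) mod n = (1 + 5) mod 6 = 0
i=2: (i + s[i]) mod n = (2 + 7) mod 6 = 3
i=3: (i + s[i]) mod n = (3 + 2) mod 6 = 5
i=4: (i + s[i]) mod n = (4 + 8) mod 6 = 0
i=5: (i + s[i]) mod n = (5 + 0) mod 6 = 5
Residues: [1, 0, 3, 5, 0, 5], distinct: False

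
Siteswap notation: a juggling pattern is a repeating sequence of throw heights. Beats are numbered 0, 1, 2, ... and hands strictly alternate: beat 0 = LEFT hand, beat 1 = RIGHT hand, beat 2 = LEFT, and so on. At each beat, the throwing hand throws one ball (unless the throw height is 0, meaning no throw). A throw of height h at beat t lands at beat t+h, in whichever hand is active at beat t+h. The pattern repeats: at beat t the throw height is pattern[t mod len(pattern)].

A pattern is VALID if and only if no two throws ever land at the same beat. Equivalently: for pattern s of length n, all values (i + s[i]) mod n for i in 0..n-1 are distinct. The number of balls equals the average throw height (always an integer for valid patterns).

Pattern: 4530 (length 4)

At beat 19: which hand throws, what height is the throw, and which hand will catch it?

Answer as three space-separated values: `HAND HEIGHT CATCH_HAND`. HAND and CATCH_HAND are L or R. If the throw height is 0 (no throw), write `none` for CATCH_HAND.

Beat 19: 19 mod 2 = 1, so hand = R
Throw height = pattern[19 mod 4] = pattern[3] = 0

Answer: R 0 none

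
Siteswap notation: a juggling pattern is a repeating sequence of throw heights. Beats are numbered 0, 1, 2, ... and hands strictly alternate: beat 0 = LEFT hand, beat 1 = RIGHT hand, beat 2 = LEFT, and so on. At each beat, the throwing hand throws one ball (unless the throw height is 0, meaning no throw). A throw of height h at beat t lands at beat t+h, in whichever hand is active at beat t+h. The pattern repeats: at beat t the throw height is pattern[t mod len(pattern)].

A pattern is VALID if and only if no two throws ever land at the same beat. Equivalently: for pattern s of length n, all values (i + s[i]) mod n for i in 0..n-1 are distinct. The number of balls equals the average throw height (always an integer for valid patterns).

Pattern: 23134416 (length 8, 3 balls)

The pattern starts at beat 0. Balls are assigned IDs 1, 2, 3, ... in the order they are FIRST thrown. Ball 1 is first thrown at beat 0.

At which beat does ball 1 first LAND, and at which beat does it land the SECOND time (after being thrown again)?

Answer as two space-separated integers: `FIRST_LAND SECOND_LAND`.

Answer: 2 3

Derivation:
Beat 0 (L): throw ball1 h=2 -> lands@2:L; in-air after throw: [b1@2:L]
Beat 1 (R): throw ball2 h=3 -> lands@4:L; in-air after throw: [b1@2:L b2@4:L]
Beat 2 (L): throw ball1 h=1 -> lands@3:R; in-air after throw: [b1@3:R b2@4:L]
Beat 3 (R): throw ball1 h=3 -> lands@6:L; in-air after throw: [b2@4:L b1@6:L]
Ball 1: thrown@0 h=2 -> first land @2; rethrown@2 h=1 -> second land @3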